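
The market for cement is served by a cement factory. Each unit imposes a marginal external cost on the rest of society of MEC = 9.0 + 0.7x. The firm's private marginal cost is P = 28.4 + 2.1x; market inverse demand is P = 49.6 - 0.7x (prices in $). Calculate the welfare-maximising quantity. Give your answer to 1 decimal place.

Social marginal cost = private MC + MEC = 37.4 + 2.8x.
Set SMC = demand: 37.4 + 2.8x = 49.6 - 0.7x → x* = 3.4857.

x* = 3.5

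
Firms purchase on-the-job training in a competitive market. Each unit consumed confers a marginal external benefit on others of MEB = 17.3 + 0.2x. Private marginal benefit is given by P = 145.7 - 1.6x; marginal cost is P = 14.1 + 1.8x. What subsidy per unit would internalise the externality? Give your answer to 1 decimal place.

Social marginal benefit = demand + MEB = 163.0 - 1.4x.
Set SMB = MC: 163.0 - 1.4x = 14.1 + 1.8x → x* = 46.5313.
The Pigouvian subsidy equals MEB at x*: 17.3 + 0.2×46.5313 = 26.6063.

subsidy = 26.6 per unit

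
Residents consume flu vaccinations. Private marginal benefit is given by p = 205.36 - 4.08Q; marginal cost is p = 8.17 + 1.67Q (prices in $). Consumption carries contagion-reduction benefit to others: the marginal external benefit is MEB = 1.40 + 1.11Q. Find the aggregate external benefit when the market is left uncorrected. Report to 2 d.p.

$700.73

Market equilibrium (private): 8.17 + 1.67Q = 205.36 - 4.08Q → Q_m = 34.2939.
Total external benefit = ∫₀^{Q_m} (1.40 + 1.11Q) dQ = 1.40×34.2939 + ½×1.11×34.2939² = 700.7312.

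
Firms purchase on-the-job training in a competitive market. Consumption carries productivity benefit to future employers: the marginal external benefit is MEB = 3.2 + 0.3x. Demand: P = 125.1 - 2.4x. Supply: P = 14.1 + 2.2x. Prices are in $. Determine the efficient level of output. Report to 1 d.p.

x* = 26.6

Social marginal benefit = demand + MEB = 128.3 - 2.1x.
Set SMB = MC: 128.3 - 2.1x = 14.1 + 2.2x → x* = 26.5581.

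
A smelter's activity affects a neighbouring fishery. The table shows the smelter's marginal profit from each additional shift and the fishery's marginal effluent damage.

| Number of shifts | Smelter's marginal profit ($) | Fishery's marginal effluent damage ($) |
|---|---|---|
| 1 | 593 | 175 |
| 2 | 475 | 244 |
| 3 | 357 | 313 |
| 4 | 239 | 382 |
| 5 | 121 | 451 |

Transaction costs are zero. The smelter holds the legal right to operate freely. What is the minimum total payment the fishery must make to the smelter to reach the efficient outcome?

$360

Left alone the smelter would choose level 5 (marginal profit stays positive).
Efficient level: k* = 3 (marginal profit ≥ marginal effluent damage through 3).
The fishery must at least cover the smelter's forgone profit from cutting 5→3: 239 + 121 = 360.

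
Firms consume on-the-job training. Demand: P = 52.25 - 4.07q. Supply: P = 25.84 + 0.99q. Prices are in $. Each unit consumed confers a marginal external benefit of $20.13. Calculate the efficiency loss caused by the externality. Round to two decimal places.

DWL = $40.04

Market equilibrium (private): 25.84 + 0.99q = 52.25 - 4.07q → q_m = 5.2194.
Social marginal benefit = demand + MEB = 72.38 - 4.07q.
Set SMB = MC: 72.38 - 4.07q = 25.84 + 0.99q → q* = 9.1976.
The welfare-loss triangle has base |q_m − q*| and height MEB(q_m) (the vertical gap between SMB and MC is zero at q* and MEB at q_m).
DWL = ½ × 3.9782 × 20.1300 = 40.0406.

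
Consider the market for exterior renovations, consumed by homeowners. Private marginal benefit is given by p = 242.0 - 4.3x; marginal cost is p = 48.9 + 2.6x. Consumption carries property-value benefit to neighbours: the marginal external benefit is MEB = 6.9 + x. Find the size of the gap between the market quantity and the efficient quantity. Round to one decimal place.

Market equilibrium (private): 48.9 + 2.6x = 242.0 - 4.3x → x_m = 27.9855.
Social marginal benefit = demand + MEB = 248.9 - 3.3x.
Set SMB = MC: 248.9 - 3.3x = 48.9 + 2.6x → x* = 33.8983.
Gap = |27.9855 − 33.8983| = 5.9128.

5.9 units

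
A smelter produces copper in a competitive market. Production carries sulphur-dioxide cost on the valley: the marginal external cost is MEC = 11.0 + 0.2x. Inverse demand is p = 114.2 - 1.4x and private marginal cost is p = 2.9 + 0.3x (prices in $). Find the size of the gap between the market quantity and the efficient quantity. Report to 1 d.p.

Market equilibrium (private): 2.9 + 0.3x = 114.2 - 1.4x → x_m = 65.4706.
Social marginal cost = private MC + MEC = 13.9 + 0.5x.
Set SMC = demand: 13.9 + 0.5x = 114.2 - 1.4x → x* = 52.7895.
Gap = |65.4706 − 52.7895| = 12.6811.

12.7 units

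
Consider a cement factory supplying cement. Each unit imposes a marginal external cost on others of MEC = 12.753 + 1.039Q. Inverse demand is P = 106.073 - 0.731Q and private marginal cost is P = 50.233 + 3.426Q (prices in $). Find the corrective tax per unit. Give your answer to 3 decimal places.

tax = $21.369 per unit

Social marginal cost = private MC + MEC = 62.986 + 4.465Q.
Set SMC = demand: 62.986 + 4.465Q = 106.073 - 0.731Q → Q* = 8.2923.
The Pigouvian tax equals MEC at Q*: 12.753 + 1.039×8.2923 = 21.3687.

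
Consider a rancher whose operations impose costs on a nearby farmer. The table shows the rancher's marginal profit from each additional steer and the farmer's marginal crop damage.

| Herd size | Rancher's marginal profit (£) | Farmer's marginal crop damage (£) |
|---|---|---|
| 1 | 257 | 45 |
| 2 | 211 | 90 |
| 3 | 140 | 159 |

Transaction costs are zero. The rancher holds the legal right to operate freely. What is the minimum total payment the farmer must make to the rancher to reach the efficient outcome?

Left alone the rancher would choose level 3 (marginal profit stays positive).
Efficient level: k* = 2 (marginal profit ≥ marginal crop damage through 2).
The farmer must at least cover the rancher's forgone profit from cutting 3→2: 140 = 140.

£140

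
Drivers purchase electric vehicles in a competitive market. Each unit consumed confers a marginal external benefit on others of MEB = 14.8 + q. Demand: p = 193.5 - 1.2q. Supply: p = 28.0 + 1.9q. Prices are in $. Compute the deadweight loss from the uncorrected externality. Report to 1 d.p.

DWL = $1107.0

Market equilibrium (private): 28.0 + 1.9q = 193.5 - 1.2q → q_m = 53.3871.
Social marginal benefit = demand + MEB = 208.3 - 0.2q.
Set SMB = MC: 208.3 - 0.2q = 28.0 + 1.9q → q* = 85.8571.
The loss is the area between SMB and MC from q* to q_m; with linear curves that's a triangle of height MEB(q_m).
DWL = ½ × 32.4700 × 68.1871 = 1107.0176.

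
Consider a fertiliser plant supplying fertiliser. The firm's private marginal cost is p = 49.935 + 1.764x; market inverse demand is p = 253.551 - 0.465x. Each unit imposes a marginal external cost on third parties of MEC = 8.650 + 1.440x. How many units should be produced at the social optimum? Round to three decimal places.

Social marginal cost = private MC + MEC = 58.585 + 3.204x.
Set SMC = demand: 58.585 + 3.204x = 253.551 - 0.465x → x* = 53.1387.

x* = 53.139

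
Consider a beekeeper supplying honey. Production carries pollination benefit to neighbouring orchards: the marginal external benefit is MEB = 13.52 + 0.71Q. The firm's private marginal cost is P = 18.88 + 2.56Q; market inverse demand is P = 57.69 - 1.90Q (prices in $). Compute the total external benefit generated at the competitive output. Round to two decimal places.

$144.53

Market equilibrium (private): 18.88 + 2.56Q = 57.69 - 1.90Q → Q_m = 8.7018.
Total external benefit = ∫₀^{Q_m} (13.52 + 0.71Q) dQ = 13.52×8.7018 + ½×0.71×8.7018² = 144.5294.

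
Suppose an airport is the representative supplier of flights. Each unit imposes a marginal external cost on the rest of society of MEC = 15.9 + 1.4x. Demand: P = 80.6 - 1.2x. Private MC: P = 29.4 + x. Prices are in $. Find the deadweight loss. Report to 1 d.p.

DWL = $326.5

Market equilibrium (private): 29.4 + x = 80.6 - 1.2x → x_m = 23.2727.
Social marginal cost = private MC + MEC = 45.3 + 2.4x.
Set SMC = demand: 45.3 + 2.4x = 80.6 - 1.2x → x* = 9.8056.
Between x* and x_m the wedge SMC − demand runs linearly from 0 to MEC(x_m), so the loss is a triangle.
DWL = ½ × 13.4671 × 48.4818 = 326.4546.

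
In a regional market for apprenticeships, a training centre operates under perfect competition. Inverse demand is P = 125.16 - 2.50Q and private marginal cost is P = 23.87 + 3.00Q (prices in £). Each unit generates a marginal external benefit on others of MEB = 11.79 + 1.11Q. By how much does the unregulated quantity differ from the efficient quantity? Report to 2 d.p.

7.34 units

Market equilibrium (private): 23.87 + 3.00Q = 125.16 - 2.50Q → Q_m = 18.4164.
Social marginal cost = private MC − MEB = 12.08 + 1.89Q.
Set SMC = demand: 12.08 + 1.89Q = 125.16 - 2.50Q → Q* = 25.7585.
Gap = |18.4164 − 25.7585| = 7.3421.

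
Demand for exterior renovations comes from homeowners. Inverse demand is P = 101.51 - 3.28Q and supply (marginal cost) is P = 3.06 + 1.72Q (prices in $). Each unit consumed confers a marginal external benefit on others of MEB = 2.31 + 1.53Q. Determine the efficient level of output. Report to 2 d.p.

Social marginal benefit = demand + MEB = 103.82 - 1.75Q.
Set SMB = MC: 103.82 - 1.75Q = 3.06 + 1.72Q → Q* = 29.0375.

Q* = 29.04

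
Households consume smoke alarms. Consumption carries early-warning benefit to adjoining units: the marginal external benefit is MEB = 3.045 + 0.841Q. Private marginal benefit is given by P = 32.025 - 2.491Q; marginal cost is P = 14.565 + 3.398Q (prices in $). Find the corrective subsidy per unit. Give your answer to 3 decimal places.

Social marginal benefit = demand + MEB = 35.070 - 1.650Q.
Set SMB = MC: 35.070 - 1.650Q = 14.565 + 3.398Q → Q* = 4.0620.
The Pigouvian subsidy equals MEB at Q*: 3.045 + 0.841×4.0620 = 6.4611.

subsidy = $6.461 per unit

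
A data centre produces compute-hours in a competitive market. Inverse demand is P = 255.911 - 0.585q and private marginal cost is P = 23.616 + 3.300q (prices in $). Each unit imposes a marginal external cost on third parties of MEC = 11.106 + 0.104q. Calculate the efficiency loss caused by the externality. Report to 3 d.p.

Market equilibrium (private): 23.616 + 3.300q = 255.911 - 0.585q → q_m = 59.7928.
Social marginal cost = private MC + MEC = 34.722 + 3.404q.
Set SMC = demand: 34.722 + 3.404q = 255.911 - 0.585q → q* = 55.4497.
The loss is the area between SMC and demand from q* to q_m; with linear curves that's a triangle of height MEC(q_m).
DWL = ½ × 4.3431 × 17.3245 = 37.6210.

DWL = $37.621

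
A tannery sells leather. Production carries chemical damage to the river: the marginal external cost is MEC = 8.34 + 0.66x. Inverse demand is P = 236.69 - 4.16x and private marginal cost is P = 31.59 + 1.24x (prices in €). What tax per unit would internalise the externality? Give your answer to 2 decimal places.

tax = €29.77 per unit

Social marginal cost = private MC + MEC = 39.93 + 1.90x.
Set SMC = demand: 39.93 + 1.90x = 236.69 - 4.16x → x* = 32.4686.
The Pigouvian tax equals MEC at x*: 8.34 + 0.66×32.4686 = 29.7693.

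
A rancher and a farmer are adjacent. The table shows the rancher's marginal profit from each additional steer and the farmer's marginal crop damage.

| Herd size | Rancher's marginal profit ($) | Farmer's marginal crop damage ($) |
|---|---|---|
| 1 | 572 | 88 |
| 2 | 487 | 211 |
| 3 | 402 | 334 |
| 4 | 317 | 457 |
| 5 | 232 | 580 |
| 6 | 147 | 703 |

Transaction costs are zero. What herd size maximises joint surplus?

3

Bargaining reaches the level where marginal profit last exceeds marginal crop damage.
That holds through level 3 (402 ≥ 334) but not at 4 (317 < 457).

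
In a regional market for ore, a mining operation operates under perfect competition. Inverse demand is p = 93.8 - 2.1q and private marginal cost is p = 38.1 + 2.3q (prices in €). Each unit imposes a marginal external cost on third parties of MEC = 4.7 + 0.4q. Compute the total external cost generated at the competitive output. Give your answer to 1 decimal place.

Market equilibrium (private): 38.1 + 2.3q = 93.8 - 2.1q → q_m = 12.6591.
Total external cost = ∫₀^{q_m} (4.7 + 0.4q) dq = 4.7×12.6591 + ½×0.4×12.6591² = 91.5483.

€91.5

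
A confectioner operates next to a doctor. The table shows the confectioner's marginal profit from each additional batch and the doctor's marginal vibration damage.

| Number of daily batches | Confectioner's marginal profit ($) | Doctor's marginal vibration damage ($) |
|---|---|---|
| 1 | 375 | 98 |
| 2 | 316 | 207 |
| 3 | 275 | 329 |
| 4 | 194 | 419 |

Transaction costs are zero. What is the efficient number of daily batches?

2

Bargaining reaches the level where marginal profit last exceeds marginal vibration damage.
That holds through level 2 (316 ≥ 207) but not at 3 (275 < 329).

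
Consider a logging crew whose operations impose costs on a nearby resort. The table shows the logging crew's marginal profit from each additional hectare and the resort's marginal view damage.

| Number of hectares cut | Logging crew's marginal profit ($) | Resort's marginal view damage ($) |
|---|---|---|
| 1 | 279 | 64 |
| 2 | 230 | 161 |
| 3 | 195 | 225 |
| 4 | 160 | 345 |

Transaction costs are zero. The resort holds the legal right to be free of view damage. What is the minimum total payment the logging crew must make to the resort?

Efficient level: marginal profit ≥ marginal view damage through level 2, so k* = 2.
With the resort holding the right, the logging crew must at least compensate total damage at k*: 64 + 161 = 225.

$225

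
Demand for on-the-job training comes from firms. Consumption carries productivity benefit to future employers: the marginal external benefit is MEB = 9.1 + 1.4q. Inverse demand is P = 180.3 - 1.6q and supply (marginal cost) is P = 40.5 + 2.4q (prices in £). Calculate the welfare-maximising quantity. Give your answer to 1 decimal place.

Social marginal benefit = demand + MEB = 189.4 - 0.2q.
Set SMB = MC: 189.4 - 0.2q = 40.5 + 2.4q → q* = 57.2692.

q* = 57.3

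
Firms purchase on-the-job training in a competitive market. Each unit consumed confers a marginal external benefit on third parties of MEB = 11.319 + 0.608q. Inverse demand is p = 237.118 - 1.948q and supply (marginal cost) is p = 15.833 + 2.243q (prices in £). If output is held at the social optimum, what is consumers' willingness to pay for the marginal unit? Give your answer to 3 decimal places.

Social marginal benefit = demand + MEB = 248.437 - 1.340q.
Set SMB = MC: 248.437 - 1.340q = 15.833 + 2.243q → q* = 64.9188.
Consumer price on the demand curve at q*: 237.118 − 1.948×64.9188 = 110.6562.

P = £110.656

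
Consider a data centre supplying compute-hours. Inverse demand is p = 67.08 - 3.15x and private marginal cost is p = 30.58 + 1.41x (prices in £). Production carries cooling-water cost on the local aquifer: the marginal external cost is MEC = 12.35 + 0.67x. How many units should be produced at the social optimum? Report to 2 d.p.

Social marginal cost = private MC + MEC = 42.93 + 2.08x.
Set SMC = demand: 42.93 + 2.08x = 67.08 - 3.15x → x* = 4.6176.

x* = 4.62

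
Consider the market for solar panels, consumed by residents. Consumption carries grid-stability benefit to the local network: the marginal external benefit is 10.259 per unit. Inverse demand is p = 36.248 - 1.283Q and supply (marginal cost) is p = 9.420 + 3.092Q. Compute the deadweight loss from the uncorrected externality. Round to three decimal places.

DWL = 12.028

Market equilibrium (private): 9.420 + 3.092Q = 36.248 - 1.283Q → Q_m = 6.1321.
Social marginal benefit = demand + MEB = 46.507 - 1.283Q.
Set SMB = MC: 46.507 - 1.283Q = 9.420 + 3.092Q → Q* = 8.4770.
Height of the DWL triangle at Q_m is SMB(Q_m) − MC(Q_m) = MEB(Q_m) = 10.2590.
DWL = ½ × 2.3449 × 10.2590 = 12.0282.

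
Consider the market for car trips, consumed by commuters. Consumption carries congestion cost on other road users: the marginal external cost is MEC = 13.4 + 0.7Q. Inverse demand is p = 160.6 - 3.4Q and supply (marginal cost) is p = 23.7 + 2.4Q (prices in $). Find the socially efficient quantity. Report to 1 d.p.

Q* = 19.0

Social marginal benefit = demand − MEC = 147.2 - 4.1Q.
Set SMB = MC: 147.2 - 4.1Q = 23.7 + 2.4Q → Q* = 19.0000.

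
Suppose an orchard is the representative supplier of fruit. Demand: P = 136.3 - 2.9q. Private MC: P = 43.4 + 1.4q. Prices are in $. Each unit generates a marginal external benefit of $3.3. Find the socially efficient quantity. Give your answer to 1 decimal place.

Social marginal cost = private MC − MEB = 40.1 + 1.4q.
Set SMC = demand: 40.1 + 1.4q = 136.3 - 2.9q → q* = 22.3721.

q* = 22.4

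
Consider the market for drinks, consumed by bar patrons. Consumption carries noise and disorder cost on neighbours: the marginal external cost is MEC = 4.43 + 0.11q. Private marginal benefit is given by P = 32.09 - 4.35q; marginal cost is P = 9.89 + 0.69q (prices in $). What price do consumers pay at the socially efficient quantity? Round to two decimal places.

Social marginal benefit = demand − MEC = 27.66 - 4.46q.
Set SMB = MC: 27.66 - 4.46q = 9.89 + 0.69q → q* = 3.4505.
Consumer price on the demand curve at q*: 32.09 − 4.35×3.4505 = 17.0803.

P = $17.08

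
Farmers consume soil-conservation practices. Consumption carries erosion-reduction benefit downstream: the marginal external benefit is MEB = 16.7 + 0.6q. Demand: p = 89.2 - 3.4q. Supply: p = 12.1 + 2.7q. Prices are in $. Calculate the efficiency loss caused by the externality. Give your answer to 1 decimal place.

DWL = $53.6

Market equilibrium (private): 12.1 + 2.7q = 89.2 - 3.4q → q_m = 12.6393.
Social marginal benefit = demand + MEB = 105.9 - 2.8q.
Set SMB = MC: 105.9 - 2.8q = 12.1 + 2.7q → q* = 17.0545.
Between q* and q_m the wedge SMB − MC runs linearly from 0 to MEB(q_m), so the loss is a triangle.
DWL = ½ × 4.4152 × 24.2836 = 53.6085.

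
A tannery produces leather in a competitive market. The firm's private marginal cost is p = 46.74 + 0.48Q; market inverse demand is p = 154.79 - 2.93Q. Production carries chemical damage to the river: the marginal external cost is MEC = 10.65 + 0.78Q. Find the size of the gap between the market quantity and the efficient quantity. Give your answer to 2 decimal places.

Market equilibrium (private): 46.74 + 0.48Q = 154.79 - 2.93Q → Q_m = 31.6862.
Social marginal cost = private MC + MEC = 57.39 + 1.26Q.
Set SMC = demand: 57.39 + 1.26Q = 154.79 - 2.93Q → Q* = 23.2458.
Gap = |31.6862 − 23.2458| = 8.4404.

8.44 units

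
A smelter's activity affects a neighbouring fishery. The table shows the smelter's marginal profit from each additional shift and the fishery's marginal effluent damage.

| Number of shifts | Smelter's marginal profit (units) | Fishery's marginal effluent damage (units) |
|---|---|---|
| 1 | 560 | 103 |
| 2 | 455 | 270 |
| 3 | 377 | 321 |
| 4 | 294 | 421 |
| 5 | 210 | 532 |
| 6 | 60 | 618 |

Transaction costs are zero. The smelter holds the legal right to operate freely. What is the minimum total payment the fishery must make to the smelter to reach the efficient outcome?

Left alone the smelter would choose level 6 (marginal profit stays positive).
Efficient level: k* = 3 (marginal profit ≥ marginal effluent damage through 3).
The fishery must at least cover the smelter's forgone profit from cutting 6→3: 294 + 210 + 60 = 564.

564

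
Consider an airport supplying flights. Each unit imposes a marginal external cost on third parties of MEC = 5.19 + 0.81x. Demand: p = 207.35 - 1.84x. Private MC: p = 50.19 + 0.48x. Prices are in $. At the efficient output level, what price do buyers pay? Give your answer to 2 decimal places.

P = $118.01

Social marginal cost = private MC + MEC = 55.38 + 1.29x.
Set SMC = demand: 55.38 + 1.29x = 207.35 - 1.84x → x* = 48.5527.
Consumer price on the demand curve at x*: 207.35 − 1.84×48.5527 = 118.0130.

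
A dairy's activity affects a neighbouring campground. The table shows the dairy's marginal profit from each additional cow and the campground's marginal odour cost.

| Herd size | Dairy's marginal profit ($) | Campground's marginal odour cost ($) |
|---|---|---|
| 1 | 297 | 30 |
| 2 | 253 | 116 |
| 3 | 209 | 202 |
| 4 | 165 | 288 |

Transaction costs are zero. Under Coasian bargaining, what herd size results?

3

Bargaining reaches the level where marginal profit last exceeds marginal odour cost.
That holds through level 3 (209 ≥ 202) but not at 4 (165 < 288).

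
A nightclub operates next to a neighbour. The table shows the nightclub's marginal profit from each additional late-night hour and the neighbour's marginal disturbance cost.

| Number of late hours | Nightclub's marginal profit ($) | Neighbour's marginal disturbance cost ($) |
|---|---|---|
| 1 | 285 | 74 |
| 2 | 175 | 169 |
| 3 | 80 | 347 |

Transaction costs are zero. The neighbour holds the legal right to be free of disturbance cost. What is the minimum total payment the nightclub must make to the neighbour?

Efficient level: marginal profit ≥ marginal disturbance cost through level 2, so k* = 2.
With the neighbour holding the right, the nightclub must at least compensate total damage at k*: 74 + 169 = 243.

$243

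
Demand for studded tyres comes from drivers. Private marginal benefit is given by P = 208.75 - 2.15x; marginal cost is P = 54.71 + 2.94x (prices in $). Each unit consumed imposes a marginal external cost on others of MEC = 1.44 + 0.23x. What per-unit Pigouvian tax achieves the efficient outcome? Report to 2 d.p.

tax = $8.04 per unit

Social marginal benefit = demand − MEC = 207.31 - 2.38x.
Set SMB = MC: 207.31 - 2.38x = 54.71 + 2.94x → x* = 28.6842.
The Pigouvian tax equals MEC at x*: 1.44 + 0.23×28.6842 = 8.0374.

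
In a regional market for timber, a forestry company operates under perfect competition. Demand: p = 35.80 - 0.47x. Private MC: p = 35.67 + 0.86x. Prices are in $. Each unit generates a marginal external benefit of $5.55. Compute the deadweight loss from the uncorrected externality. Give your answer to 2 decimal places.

Market equilibrium (private): 35.67 + 0.86x = 35.80 - 0.47x → x_m = 0.0977.
Social marginal cost = private MC − MEB = 30.12 + 0.86x.
Set SMC = demand: 30.12 + 0.86x = 35.80 - 0.47x → x* = 4.2707.
Height of the DWL triangle at x_m is demand(x_m) − SMC(x_m) = MEB(x_m) = 5.5500.
DWL = ½ × 4.1730 × 5.5500 = 11.5801.

DWL = $11.58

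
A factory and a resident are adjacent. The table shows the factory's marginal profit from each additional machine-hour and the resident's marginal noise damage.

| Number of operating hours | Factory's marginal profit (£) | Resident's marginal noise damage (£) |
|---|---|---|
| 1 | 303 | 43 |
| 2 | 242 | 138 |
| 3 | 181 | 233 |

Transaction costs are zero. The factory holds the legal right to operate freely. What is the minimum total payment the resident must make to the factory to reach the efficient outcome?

£181

Left alone the factory would choose level 3 (marginal profit stays positive).
Efficient level: k* = 2 (marginal profit ≥ marginal noise damage through 2).
The resident must at least cover the factory's forgone profit from cutting 3→2: 181 = 181.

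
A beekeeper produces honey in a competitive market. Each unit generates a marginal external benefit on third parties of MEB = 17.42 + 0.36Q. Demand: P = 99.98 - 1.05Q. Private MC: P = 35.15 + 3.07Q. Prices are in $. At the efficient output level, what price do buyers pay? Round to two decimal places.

P = $77.01

Social marginal cost = private MC − MEB = 17.73 + 2.71Q.
Set SMC = demand: 17.73 + 2.71Q = 99.98 - 1.05Q → Q* = 21.8750.
Consumer price on the demand curve at Q*: 99.98 − 1.05×21.8750 = 77.0113.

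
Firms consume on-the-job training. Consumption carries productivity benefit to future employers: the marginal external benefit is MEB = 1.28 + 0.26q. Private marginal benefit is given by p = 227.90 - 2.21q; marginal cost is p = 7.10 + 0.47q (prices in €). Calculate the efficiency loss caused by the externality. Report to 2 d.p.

DWL = €106.47

Market equilibrium (private): 7.10 + 0.47q = 227.90 - 2.21q → q_m = 82.3881.
Social marginal benefit = demand + MEB = 229.18 - 1.95q.
Set SMB = MC: 229.18 - 1.95q = 7.10 + 0.47q → q* = 91.7686.
The loss is the area between SMB and MC from q* to q_m; with linear curves that's a triangle of height MEB(q_m).
DWL = ½ × 9.3805 × 22.7009 = 106.4729.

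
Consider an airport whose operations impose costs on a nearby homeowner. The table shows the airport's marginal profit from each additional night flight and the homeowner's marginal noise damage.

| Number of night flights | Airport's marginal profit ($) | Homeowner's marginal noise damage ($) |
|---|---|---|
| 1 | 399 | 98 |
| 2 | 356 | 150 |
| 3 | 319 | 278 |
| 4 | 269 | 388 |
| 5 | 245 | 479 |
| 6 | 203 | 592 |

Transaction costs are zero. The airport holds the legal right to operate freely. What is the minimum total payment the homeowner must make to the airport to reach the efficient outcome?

Left alone the airport would choose level 6 (marginal profit stays positive).
Efficient level: k* = 3 (marginal profit ≥ marginal noise damage through 3).
The homeowner must at least cover the airport's forgone profit from cutting 6→3: 269 + 245 + 203 = 717.

$717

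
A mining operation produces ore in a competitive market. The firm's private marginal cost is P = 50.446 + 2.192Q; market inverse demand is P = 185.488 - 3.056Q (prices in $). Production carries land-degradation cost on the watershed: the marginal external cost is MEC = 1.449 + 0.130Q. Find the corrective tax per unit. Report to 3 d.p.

tax = $4.678 per unit

Social marginal cost = private MC + MEC = 51.895 + 2.322Q.
Set SMC = demand: 51.895 + 2.322Q = 185.488 - 3.056Q → Q* = 24.8406.
The Pigouvian tax equals MEC at Q*: 1.449 + 0.130×24.8406 = 4.6783.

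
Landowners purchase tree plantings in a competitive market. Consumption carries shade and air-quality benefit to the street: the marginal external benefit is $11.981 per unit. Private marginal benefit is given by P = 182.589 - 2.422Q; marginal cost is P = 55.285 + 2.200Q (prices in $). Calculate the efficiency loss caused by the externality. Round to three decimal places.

DWL = $15.528

Market equilibrium (private): 55.285 + 2.200Q = 182.589 - 2.422Q → Q_m = 27.5431.
Social marginal benefit = demand + MEB = 194.570 - 2.422Q.
Set SMB = MC: 194.570 - 2.422Q = 55.285 + 2.200Q → Q* = 30.1352.
The loss is the area between SMB and MC from Q* to Q_m; with linear curves that's a triangle of height MEB(Q_m).
DWL = ½ × 2.5921 × 11.9810 = 15.5280.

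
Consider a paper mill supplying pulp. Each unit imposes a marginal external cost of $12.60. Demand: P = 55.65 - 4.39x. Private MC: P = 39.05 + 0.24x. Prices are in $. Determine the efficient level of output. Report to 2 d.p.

Social marginal cost = private MC + MEC = 51.65 + 0.24x.
Set SMC = demand: 51.65 + 0.24x = 55.65 - 4.39x → x* = 0.8639.

x* = 0.86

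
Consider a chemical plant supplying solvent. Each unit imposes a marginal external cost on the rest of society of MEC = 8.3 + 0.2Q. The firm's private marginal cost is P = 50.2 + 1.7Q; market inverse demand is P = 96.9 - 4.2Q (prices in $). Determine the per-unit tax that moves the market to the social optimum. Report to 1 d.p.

tax = $9.6 per unit

Social marginal cost = private MC + MEC = 58.5 + 1.9Q.
Set SMC = demand: 58.5 + 1.9Q = 96.9 - 4.2Q → Q* = 6.2951.
The Pigouvian tax equals MEC at Q*: 8.3 + 0.2×6.2951 = 9.5590.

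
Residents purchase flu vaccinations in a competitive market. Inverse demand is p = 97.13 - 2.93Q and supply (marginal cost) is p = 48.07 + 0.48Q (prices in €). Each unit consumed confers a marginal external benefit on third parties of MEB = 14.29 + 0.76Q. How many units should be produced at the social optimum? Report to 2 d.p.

Q* = 23.91

Social marginal benefit = demand + MEB = 111.42 - 2.17Q.
Set SMB = MC: 111.42 - 2.17Q = 48.07 + 0.48Q → Q* = 23.9057.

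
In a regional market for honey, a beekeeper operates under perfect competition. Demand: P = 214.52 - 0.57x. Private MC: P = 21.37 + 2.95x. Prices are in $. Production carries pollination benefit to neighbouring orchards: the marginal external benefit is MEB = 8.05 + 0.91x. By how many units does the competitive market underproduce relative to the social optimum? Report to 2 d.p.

22.22 units

Market equilibrium (private): 21.37 + 2.95x = 214.52 - 0.57x → x_m = 54.8722.
Social marginal cost = private MC − MEB = 13.32 + 2.04x.
Set SMC = demand: 13.32 + 2.04x = 214.52 - 0.57x → x* = 77.0881.
Gap = |54.8722 − 77.0881| = 22.2159.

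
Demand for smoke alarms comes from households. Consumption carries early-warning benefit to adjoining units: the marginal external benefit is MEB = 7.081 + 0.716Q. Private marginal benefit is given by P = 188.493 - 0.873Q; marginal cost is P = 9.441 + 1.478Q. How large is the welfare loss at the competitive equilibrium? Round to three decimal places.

DWL = 1160.850

Market equilibrium (private): 9.441 + 1.478Q = 188.493 - 0.873Q → Q_m = 76.1599.
Social marginal benefit = demand + MEB = 195.574 - 0.157Q.
Set SMB = MC: 195.574 - 0.157Q = 9.441 + 1.478Q → Q* = 113.8428.
Height of the DWL triangle at Q_m is SMB(Q_m) − MC(Q_m) = MEB(Q_m) = 61.6115.
DWL = ½ × 37.6829 × 61.6115 = 1160.8500.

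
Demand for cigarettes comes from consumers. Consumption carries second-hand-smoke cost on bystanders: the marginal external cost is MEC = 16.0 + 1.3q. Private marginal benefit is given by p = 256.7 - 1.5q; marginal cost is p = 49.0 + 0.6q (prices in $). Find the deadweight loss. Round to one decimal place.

Market equilibrium (private): 49.0 + 0.6q = 256.7 - 1.5q → q_m = 98.9048.
Social marginal benefit = demand − MEC = 240.7 - 2.8q.
Set SMB = MC: 240.7 - 2.8q = 49.0 + 0.6q → q* = 56.3824.
The loss is the area between SMB and MC from q* to q_m; with linear curves that's a triangle of height MEC(q_m).
DWL = ½ × 42.5224 × 144.5762 = 3073.8635.

DWL = $3073.9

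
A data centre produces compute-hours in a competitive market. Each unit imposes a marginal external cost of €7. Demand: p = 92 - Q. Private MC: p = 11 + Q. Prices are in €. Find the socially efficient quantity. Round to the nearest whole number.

Q* = 37

Social marginal cost = private MC + MEC = 18 + Q.
Set SMC = demand: 18 + Q = 92 - Q → Q* = 37.0000.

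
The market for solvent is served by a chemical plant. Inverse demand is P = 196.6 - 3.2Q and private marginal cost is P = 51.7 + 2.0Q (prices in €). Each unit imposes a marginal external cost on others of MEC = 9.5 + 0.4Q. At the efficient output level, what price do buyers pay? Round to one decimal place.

P = €119.2

Social marginal cost = private MC + MEC = 61.2 + 2.4Q.
Set SMC = demand: 61.2 + 2.4Q = 196.6 - 3.2Q → Q* = 24.1786.
Consumer price on the demand curve at Q*: 196.6 − 3.2×24.1786 = 119.2285.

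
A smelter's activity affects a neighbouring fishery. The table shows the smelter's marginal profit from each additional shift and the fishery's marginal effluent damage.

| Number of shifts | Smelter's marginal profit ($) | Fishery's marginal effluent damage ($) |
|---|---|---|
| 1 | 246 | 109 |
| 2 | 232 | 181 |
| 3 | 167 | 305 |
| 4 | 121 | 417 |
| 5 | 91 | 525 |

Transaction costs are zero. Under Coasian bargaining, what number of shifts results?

2

Bargaining reaches the level where marginal profit last exceeds marginal effluent damage.
That holds through level 2 (232 ≥ 181) but not at 3 (167 < 305).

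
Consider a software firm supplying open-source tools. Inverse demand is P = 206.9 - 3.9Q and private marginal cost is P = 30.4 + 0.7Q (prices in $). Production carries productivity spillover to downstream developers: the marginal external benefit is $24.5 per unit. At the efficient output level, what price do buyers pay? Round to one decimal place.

P = $36.5

Social marginal cost = private MC − MEB = 5.9 + 0.7Q.
Set SMC = demand: 5.9 + 0.7Q = 206.9 - 3.9Q → Q* = 43.6957.
Consumer price on the demand curve at Q*: 206.9 − 3.9×43.6957 = 36.4868.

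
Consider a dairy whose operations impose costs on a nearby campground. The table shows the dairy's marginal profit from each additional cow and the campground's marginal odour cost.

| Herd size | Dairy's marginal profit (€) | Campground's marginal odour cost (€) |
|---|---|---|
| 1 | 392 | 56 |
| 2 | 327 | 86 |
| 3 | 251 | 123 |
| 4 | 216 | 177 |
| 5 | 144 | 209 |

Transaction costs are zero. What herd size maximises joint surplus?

Bargaining reaches the level where marginal profit last exceeds marginal odour cost.
That holds through level 4 (216 ≥ 177) but not at 5 (144 < 209).

4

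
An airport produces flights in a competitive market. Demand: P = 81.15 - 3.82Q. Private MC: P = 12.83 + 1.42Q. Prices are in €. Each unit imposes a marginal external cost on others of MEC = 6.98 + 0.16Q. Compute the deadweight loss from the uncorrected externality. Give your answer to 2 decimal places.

Market equilibrium (private): 12.83 + 1.42Q = 81.15 - 3.82Q → Q_m = 13.0382.
Social marginal cost = private MC + MEC = 19.81 + 1.58Q.
Set SMC = demand: 19.81 + 1.58Q = 81.15 - 3.82Q → Q* = 11.3593.
Height of the DWL triangle at Q_m is SMC(Q_m) − demand(Q_m) = MEC(Q_m) = 9.0661.
DWL = ½ × 1.6789 × 9.0661 = 7.6105.

DWL = €7.61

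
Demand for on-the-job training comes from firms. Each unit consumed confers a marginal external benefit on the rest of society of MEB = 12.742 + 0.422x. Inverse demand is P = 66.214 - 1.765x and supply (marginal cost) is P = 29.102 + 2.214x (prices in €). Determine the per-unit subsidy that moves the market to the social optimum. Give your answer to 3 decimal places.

subsidy = €18.657 per unit

Social marginal benefit = demand + MEB = 78.956 - 1.343x.
Set SMB = MC: 78.956 - 1.343x = 29.102 + 2.214x → x* = 14.0157.
The Pigouvian subsidy equals MEB at x*: 12.742 + 0.422×14.0157 = 18.6566.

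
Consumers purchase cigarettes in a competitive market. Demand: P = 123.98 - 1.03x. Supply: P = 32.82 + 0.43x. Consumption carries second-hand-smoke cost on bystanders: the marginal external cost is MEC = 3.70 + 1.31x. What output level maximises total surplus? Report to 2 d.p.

Social marginal benefit = demand − MEC = 120.28 - 2.34x.
Set SMB = MC: 120.28 - 2.34x = 32.82 + 0.43x → x* = 31.5740.

x* = 31.57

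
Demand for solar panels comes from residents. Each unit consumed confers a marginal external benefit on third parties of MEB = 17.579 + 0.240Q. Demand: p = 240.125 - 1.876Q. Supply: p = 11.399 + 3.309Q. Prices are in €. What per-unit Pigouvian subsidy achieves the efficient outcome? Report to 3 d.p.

subsidy = €29.533 per unit

Social marginal benefit = demand + MEB = 257.704 - 1.636Q.
Set SMB = MC: 257.704 - 1.636Q = 11.399 + 3.309Q → Q* = 49.8089.
The Pigouvian subsidy equals MEB at Q*: 17.579 + 0.240×49.8089 = 29.5331.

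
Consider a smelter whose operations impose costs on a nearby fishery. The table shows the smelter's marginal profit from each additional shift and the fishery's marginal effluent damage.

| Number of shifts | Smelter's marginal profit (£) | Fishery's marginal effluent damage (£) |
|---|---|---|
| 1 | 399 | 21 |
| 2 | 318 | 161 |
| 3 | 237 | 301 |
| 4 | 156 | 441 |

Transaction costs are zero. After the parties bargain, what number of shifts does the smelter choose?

2

Bargaining reaches the level where marginal profit last exceeds marginal effluent damage.
That holds through level 2 (318 ≥ 161) but not at 3 (237 < 301).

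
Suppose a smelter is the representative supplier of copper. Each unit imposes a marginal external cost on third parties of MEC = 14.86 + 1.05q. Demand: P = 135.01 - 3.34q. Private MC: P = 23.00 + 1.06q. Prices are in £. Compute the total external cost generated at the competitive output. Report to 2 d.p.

Market equilibrium (private): 23.00 + 1.06q = 135.01 - 3.34q → q_m = 25.4568.
Total external cost = ∫₀^{q_m} (14.86 + 1.05q) dq = 14.86×25.4568 + ½×1.05×25.4568² = 718.5136.

£718.51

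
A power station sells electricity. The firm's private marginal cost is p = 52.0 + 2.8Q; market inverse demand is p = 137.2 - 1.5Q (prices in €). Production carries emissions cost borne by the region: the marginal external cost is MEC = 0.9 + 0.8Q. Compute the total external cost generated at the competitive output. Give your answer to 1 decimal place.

Market equilibrium (private): 52.0 + 2.8Q = 137.2 - 1.5Q → Q_m = 19.8140.
Total external cost = ∫₀^{Q_m} (0.9 + 0.8Q) dQ = 0.9×19.8140 + ½×0.8×19.8140² = 174.8704.

€174.9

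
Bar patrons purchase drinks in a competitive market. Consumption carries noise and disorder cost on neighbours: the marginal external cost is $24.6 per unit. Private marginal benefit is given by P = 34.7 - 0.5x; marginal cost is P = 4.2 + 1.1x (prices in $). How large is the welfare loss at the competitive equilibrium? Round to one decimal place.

Market equilibrium (private): 4.2 + 1.1x = 34.7 - 0.5x → x_m = 19.0625.
Social marginal benefit = demand − MEC = 10.1 - 0.5x.
Set SMB = MC: 10.1 - 0.5x = 4.2 + 1.1x → x* = 3.6875.
Between x* and x_m the wedge MC − SMB runs linearly from 0 to MEC(x_m), so the loss is a triangle.
DWL = ½ × 15.3750 × 24.6000 = 189.1125.

DWL = $189.1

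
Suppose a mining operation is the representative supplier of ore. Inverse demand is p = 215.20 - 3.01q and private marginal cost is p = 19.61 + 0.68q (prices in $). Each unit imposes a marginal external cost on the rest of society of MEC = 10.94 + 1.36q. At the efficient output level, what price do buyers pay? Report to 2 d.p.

Social marginal cost = private MC + MEC = 30.55 + 2.04q.
Set SMC = demand: 30.55 + 2.04q = 215.20 - 3.01q → q* = 36.5644.
Consumer price on the demand curve at q*: 215.20 − 3.01×36.5644 = 105.1412.

P = $105.14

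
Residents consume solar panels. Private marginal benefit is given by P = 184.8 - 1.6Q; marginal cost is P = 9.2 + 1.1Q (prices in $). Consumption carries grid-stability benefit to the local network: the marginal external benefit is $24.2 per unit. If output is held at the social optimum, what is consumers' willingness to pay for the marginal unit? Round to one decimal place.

P = $66.4

Social marginal benefit = demand + MEB = 209.0 - 1.6Q.
Set SMB = MC: 209.0 - 1.6Q = 9.2 + 1.1Q → Q* = 74.0000.
Consumer price on the demand curve at Q*: 184.8 − 1.6×74.0000 = 66.4000.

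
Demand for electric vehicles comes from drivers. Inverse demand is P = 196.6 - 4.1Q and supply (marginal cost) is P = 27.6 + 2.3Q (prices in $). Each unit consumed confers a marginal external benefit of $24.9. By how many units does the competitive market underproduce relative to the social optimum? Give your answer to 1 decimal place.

Market equilibrium (private): 27.6 + 2.3Q = 196.6 - 4.1Q → Q_m = 26.4063.
Social marginal benefit = demand + MEB = 221.5 - 4.1Q.
Set SMB = MC: 221.5 - 4.1Q = 27.6 + 2.3Q → Q* = 30.2969.
Gap = |26.4063 − 30.2969| = 3.8906.

3.9 units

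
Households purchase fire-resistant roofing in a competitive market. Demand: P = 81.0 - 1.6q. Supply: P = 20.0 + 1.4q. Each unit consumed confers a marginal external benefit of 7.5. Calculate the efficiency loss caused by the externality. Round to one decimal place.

DWL = 9.4

Market equilibrium (private): 20.0 + 1.4q = 81.0 - 1.6q → q_m = 20.3333.
Social marginal benefit = demand + MEB = 88.5 - 1.6q.
Set SMB = MC: 88.5 - 1.6q = 20.0 + 1.4q → q* = 22.8333.
Between q* and q_m the wedge SMB − MC runs linearly from 0 to MEB(q_m), so the loss is a triangle.
DWL = ½ × 2.5000 × 7.5000 = 9.3750.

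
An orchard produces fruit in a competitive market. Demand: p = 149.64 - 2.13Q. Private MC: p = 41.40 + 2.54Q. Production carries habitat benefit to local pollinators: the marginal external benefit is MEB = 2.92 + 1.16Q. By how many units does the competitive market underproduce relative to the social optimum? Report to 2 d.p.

8.49 units

Market equilibrium (private): 41.40 + 2.54Q = 149.64 - 2.13Q → Q_m = 23.1777.
Social marginal cost = private MC − MEB = 38.48 + 1.38Q.
Set SMC = demand: 38.48 + 1.38Q = 149.64 - 2.13Q → Q* = 31.6695.
Gap = |23.1777 − 31.6695| = 8.4918.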